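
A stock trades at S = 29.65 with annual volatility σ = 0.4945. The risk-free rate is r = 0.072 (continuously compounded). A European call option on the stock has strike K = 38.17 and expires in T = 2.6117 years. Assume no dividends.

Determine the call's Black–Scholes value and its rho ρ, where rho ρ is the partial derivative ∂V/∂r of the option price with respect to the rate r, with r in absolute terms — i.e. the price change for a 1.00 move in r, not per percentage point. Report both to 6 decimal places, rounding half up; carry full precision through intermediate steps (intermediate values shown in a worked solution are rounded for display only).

price = 8.555106
ρ = 26.059620

σ√T = 0.4945·√2.6117 = 0.799149
d₁ = (ln(S/K) + (r+σ²/2)T) / (σ√T) = (ln(29.65/38.17) + (0.072+0.4945²/2)·2.6117) / 0.799149 = (-0.252588 + 0.507362) / 0.799149 = 0.318807
d₂ = d₁ − σ√T = 0.318807 − 0.799149 = -0.480342
e^{−rT} = e^{−0.072·2.6117} = 0.828580
N(d₁) = 0.625064,  N(d₂) = 0.315492
Call price V = S·N(d₁) − K·e^{−rT}·N(d₂) = 18.533136 − 9.978029 = 8.555106
ρ = K·T·e^{−rT}·N(d₂) = 26.059620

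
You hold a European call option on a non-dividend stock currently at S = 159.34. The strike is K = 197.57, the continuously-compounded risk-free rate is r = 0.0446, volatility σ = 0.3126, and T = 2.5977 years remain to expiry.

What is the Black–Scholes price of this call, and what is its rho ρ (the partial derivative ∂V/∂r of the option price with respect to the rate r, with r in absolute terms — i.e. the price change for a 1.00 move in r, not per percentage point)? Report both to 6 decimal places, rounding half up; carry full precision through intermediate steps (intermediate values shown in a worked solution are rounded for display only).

σ√T = 0.3126·√2.5977 = 0.503829
d₁ = (ln(S/K) + (r+σ²/2)T) / (σ√T) = (ln(159.34/197.57) + (0.0446+0.3126²/2)·2.5977) / 0.503829 = (-0.215053 + 0.242779) / 0.503829 = 0.055032
d₂ = d₁ − σ√T = 0.055032 − 0.503829 = -0.448797
e^{−rT} = e^{−0.0446·2.5977} = 0.890602
N(d₁) = 0.521944,  N(d₂) = 0.326789
Call price V = S·N(d₁) − K·e^{−rT}·N(d₂) = 83.166483 − 57.500565 = 25.665918
ρ = K·T·e^{−rT}·N(d₂) = 149.369218

price = 25.665918
ρ = 149.369218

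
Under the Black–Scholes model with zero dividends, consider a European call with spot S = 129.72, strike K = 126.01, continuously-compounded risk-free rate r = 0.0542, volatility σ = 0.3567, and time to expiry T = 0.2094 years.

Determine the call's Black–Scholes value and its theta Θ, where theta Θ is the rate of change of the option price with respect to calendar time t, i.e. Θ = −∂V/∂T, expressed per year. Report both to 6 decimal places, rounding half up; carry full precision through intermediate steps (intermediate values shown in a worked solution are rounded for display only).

price = 11.087905
Θ = -22.928401

σ√T = 0.3567·√0.2094 = 0.163227
d₁ = (ln(S/K) + (r+σ²/2)T) / (σ√T) = (ln(129.72/126.01) + (0.0542+0.3567²/2)·0.2094) / 0.163227 = (0.029017 + 0.024671) / 0.163227 = 0.328917
d₂ = d₁ − σ√T = 0.328917 − 0.163227 = 0.165690
e^{−rT} = e^{−0.0542·0.2094} = 0.988715
N(d₁) = 0.628891,  N(d₂) = 0.565799
Call price V = S·N(d₁) − K·e^{−rT}·N(d₂) = 81.579688 − 70.491783 = 11.087905
φ(d₁) = (1/√(2π))·e^{−d₁²/2} = 0.377936
Θ = −S·φ(d₁)·σ/(2√T) − r·K·e^{−rT}·N(d₂) = −19.107747 − 3.820655 = -22.928401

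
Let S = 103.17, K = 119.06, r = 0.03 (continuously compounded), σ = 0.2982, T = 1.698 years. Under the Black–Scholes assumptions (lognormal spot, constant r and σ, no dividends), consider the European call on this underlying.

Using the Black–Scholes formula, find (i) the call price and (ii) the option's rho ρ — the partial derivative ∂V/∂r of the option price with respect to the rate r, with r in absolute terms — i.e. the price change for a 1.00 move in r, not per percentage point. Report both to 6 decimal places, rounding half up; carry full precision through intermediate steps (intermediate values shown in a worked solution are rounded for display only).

price = 12.134987
ρ = 63.963037

σ√T = 0.2982·√1.698 = 0.388576
d₁ = (ln(S/K) + (r+σ²/2)T) / (σ√T) = (ln(103.17/119.06) + (0.03+0.2982²/2)·1.698) / 0.388576 = (-0.143249 + 0.126436) / 0.388576 = -0.043270
d₂ = d₁ − σ√T = -0.043270 − 0.388576 = -0.431846
e^{−rT} = e^{−0.03·1.698} = 0.950336
N(d₁) = 0.482743,  N(d₂) = 0.332927
Call price V = S·N(d₁) − K·e^{−rT}·N(d₂) = 49.804619 − 37.669633 = 12.134987
ρ = K·T·e^{−rT}·N(d₂) = 63.963037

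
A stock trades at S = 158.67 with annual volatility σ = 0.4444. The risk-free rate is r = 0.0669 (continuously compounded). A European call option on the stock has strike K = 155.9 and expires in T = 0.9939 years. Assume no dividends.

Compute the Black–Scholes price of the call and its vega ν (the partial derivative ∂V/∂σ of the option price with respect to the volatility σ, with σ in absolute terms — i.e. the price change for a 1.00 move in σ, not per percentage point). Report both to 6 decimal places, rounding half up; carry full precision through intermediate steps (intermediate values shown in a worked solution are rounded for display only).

σ√T = 0.4444·√0.9939 = 0.443043
d₁ = (ln(S/K) + (r+σ²/2)T) / (σ√T) = (ln(158.67/155.9) + (0.0669+0.4444²/2)·0.9939) / 0.443043 = (0.017612 + 0.164635) / 0.443043 = 0.411353
d₂ = d₁ − σ√T = 0.411353 − 0.443043 = -0.031689
e^{−rT} = e^{−0.0669·0.9939} = 0.935670
N(d₁) = 0.659593,  N(d₂) = 0.487360
Call price V = S·N(d₁) − K·e^{−rT}·N(d₂) = 104.657667 − 71.091703 = 33.565964
φ(d₁) = (1/√(2π))·e^{−d₁²/2} = 0.366578
ν = S·φ(d₁)·√T = 57.987235

price = 33.565964
ν = 57.987235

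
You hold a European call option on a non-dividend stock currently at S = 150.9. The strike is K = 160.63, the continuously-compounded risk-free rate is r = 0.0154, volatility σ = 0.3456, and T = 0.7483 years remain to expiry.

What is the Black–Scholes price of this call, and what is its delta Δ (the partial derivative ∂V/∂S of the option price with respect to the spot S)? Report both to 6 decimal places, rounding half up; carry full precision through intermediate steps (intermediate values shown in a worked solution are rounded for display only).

σ√T = 0.3456·√0.7483 = 0.298959
d₁ = (ln(S/K) + (r+σ²/2)T) / (σ√T) = (ln(150.9/160.63) + (0.0154+0.3456²/2)·0.7483) / 0.298959 = (-0.062486 + 0.056212) / 0.298959 = -0.020987
d₂ = d₁ − σ√T = -0.020987 − 0.298959 = -0.319946
e^{−rT} = e^{−0.0154·0.7483} = 0.988542
N(d₁) = 0.491628,  N(d₂) = 0.374505
Call price V = S·N(d₁) − K·e^{−rT}·N(d₂) = 74.186685 − 59.467443 = 14.719243
Δ = N(d₁) = 0.491628

price = 14.719243
Δ = 0.491628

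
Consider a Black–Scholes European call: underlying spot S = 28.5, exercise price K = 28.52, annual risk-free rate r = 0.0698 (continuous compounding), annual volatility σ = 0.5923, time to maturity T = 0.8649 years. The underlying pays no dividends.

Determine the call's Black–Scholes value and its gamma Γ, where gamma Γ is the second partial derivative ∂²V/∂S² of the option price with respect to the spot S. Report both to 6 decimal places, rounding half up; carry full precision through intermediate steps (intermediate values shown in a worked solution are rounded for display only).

σ√T = 0.5923·√0.8649 = 0.550839
d₁ = (ln(S/K) + (r+σ²/2)T) / (σ√T) = (ln(28.5/28.52) + (0.0698+0.5923²/2)·0.8649) / 0.550839 = (-0.000702 + 0.212082) / 0.550839 = 0.383742
d₂ = d₁ − σ√T = 0.383742 − 0.550839 = -0.167097
e^{−rT} = e^{−0.0698·0.8649} = 0.941416
N(d₁) = 0.649415,  N(d₂) = 0.433647
Call price V = S·N(d₁) − K·e^{−rT}·N(d₂) = 18.508337 − 11.643071 = 6.865266
φ(d₁) = (1/√(2π))·e^{−d₁²/2} = 0.370624
Γ = φ(d₁) / (S·σ·√T) = 0.023608

price = 6.865266
Γ = 0.023608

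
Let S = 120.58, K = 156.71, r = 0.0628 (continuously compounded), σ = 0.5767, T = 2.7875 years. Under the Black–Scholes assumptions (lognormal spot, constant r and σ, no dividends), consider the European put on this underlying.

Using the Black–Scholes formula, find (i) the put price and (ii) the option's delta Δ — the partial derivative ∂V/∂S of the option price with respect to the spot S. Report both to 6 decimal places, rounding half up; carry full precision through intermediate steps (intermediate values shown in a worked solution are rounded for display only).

σ√T = 0.5767·√2.7875 = 0.962847
d₁ = (ln(S/K) + (r+σ²/2)T) / (σ√T) = (ln(120.58/156.71) + (0.0628+0.5767²/2)·2.7875) / 0.962847 = (-0.262084 + 0.638592) / 0.962847 = 0.391037
d₂ = d₁ − σ√T = 0.391037 − 0.962847 = -0.571810
e^{−rT} = e^{−0.0628·2.7875} = 0.839411
N(−d₁) = 0.347885,  N(−d₂) = 0.716275
Put price V = K·e^{−rT}·N(−d₂) − S·N(−d₁) = 94.221698 − 41.947968 = 52.273730
Δ = −N(−d₁) = -0.347885

price = 52.273730
Δ = -0.347885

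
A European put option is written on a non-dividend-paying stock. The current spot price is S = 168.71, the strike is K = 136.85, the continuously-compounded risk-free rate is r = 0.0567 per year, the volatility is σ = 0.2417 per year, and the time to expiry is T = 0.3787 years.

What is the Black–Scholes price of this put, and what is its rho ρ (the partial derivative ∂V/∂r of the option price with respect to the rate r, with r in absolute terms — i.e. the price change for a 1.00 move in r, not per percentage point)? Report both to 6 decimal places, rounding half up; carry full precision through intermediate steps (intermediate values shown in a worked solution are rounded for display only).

price = 0.580915
ρ = -3.541583

σ√T = 0.2417·√0.3787 = 0.148739
d₁ = (ln(S/K) + (r+σ²/2)T) / (σ√T) = (ln(168.71/136.85) + (0.0567+0.2417²/2)·0.3787) / 0.148739 = (0.209296 + 0.032534) / 0.148739 = 1.625868
d₂ = d₁ − σ√T = 1.625868 − 0.148739 = 1.477130
e^{−rT} = e^{−0.0567·0.3787} = 0.978757
N(−d₁) = 0.051989,  N(−d₂) = 0.069820
Put price V = K·e^{−rT}·N(−d₂) − S·N(−d₁) = 9.351949 − 8.771034 = 0.580915
ρ = −K·T·e^{−rT}·N(−d₂) = -3.541583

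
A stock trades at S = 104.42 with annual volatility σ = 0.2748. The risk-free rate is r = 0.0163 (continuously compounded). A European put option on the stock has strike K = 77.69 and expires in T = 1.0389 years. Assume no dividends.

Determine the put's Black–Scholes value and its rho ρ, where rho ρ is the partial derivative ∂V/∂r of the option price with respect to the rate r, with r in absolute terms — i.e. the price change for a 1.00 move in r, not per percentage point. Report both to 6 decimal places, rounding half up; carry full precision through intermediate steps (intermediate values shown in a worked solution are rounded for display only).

σ√T = 0.2748·√1.0389 = 0.280094
d₁ = (ln(S/K) + (r+σ²/2)T) / (σ√T) = (ln(104.42/77.69) + (0.0163+0.2748²/2)·1.0389) / 0.280094 = (0.295695 + 0.056160) / 0.280094 = 1.256204
d₂ = d₁ − σ√T = 1.256204 − 0.280094 = 0.976110
e^{−rT} = e^{−0.0163·1.0389} = 0.983209
N(−d₁) = 0.104521,  N(−d₂) = 0.164505
Put price V = K·e^{−rT}·N(−d₂) − S·N(−d₁) = 12.565787 − 10.914084 = 1.651704
ρ = −K·T·e^{−rT}·N(−d₂) = -13.054597

price = 1.651704
ρ = -13.054597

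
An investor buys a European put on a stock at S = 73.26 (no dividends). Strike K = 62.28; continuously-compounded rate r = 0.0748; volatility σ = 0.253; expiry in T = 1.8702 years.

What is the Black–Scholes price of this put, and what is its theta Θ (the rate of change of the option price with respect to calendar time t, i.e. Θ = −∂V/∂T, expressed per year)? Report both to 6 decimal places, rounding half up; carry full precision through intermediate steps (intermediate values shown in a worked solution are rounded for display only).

price = 2.275664
Θ = -0.584105

σ√T = 0.253·√1.8702 = 0.345991
d₁ = (ln(S/K) + (r+σ²/2)T) / (σ√T) = (ln(73.26/62.28) + (0.0748+0.253²/2)·1.8702) / 0.345991 = (0.162374 + 0.199746) / 0.345991 = 1.046618
d₂ = d₁ − σ√T = 1.046618 − 0.345991 = 0.700627
e^{−rT} = e^{−0.0748·1.8702} = 0.869453
N(−d₁) = 0.147638,  N(−d₂) = 0.241768
Put price V = K·e^{−rT}·N(−d₂) − S·N(−d₁) = 13.091617 − 10.815953 = 2.275664
φ(d₁) = (1/√(2π))·e^{−d₁²/2} = 0.230699
Θ = −S·φ(d₁)·σ/(2√T) + r·K·e^{−rT}·N(−d₂) = −1.563358 + 0.979253 = -0.584105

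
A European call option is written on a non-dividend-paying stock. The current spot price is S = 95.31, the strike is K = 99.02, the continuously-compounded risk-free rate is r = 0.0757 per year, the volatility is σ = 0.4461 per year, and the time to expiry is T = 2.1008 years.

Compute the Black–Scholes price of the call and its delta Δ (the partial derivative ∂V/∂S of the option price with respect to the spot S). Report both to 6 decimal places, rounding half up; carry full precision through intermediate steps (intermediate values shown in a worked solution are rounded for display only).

price = 28.595364
Δ = 0.695040

σ√T = 0.4461·√2.1008 = 0.646583
d₁ = (ln(S/K) + (r+σ²/2)T) / (σ√T) = (ln(95.31/99.02) + (0.0757+0.4461²/2)·2.1008) / 0.646583 = (-0.038187 + 0.368066) / 0.646583 = 0.510187
d₂ = d₁ − σ√T = 0.510187 − 0.646583 = -0.136396
e^{−rT} = e^{−0.0757·2.1008} = 0.852970
N(d₁) = 0.695040,  N(d₂) = 0.445754
Call price V = S·N(d₁) − K·e^{−rT}·N(d₂) = 66.244243 − 37.648879 = 28.595364
Δ = N(d₁) = 0.695040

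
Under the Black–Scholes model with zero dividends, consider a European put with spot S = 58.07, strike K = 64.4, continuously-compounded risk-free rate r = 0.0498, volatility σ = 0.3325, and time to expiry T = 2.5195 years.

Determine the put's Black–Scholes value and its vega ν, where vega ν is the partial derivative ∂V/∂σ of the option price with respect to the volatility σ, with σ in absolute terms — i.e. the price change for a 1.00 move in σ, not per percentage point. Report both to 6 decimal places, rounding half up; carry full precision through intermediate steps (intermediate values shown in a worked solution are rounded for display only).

σ√T = 0.3325·√2.5195 = 0.527775
d₁ = (ln(S/K) + (r+σ²/2)T) / (σ√T) = (ln(58.07/64.4) + (0.0498+0.3325²/2)·2.5195) / 0.527775 = (-0.103464 + 0.264744) / 0.527775 = 0.305585
d₂ = d₁ − σ√T = 0.305585 − 0.527775 = -0.222190
e^{−rT} = e^{−0.0498·2.5195} = 0.882081
N(−d₁) = 0.379960,  N(−d₂) = 0.587917
Put price V = K·e^{−rT}·N(−d₂) − S·N(−d₁) = 33.397244 − 22.064306 = 11.332938
φ(d₁) = (1/√(2π))·e^{−d₁²/2} = 0.380743
ν = S·φ(d₁)·√T = 35.094693

price = 11.332938
ν = 35.094693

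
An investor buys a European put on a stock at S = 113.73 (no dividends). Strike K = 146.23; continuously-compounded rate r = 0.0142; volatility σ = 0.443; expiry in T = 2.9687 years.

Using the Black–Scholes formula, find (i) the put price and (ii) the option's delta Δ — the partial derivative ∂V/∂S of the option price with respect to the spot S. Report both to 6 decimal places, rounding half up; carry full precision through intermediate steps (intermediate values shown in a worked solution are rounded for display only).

σ√T = 0.443·√2.9687 = 0.763285
d₁ = (ln(S/K) + (r+σ²/2)T) / (σ√T) = (ln(113.73/146.23) + (0.0142+0.443²/2)·2.9687) / 0.763285 = (-0.251354 + 0.333458) / 0.763285 = 0.107567
d₂ = d₁ − σ√T = 0.107567 − 0.763285 = -0.655718
e^{−rT} = e^{−0.0142·2.9687} = 0.958721
N(−d₁) = 0.457170,  N(−d₂) = 0.743997
Put price V = K·e^{−rT}·N(−d₂) − S·N(−d₁) = 104.303753 − 51.993901 = 52.309852
Δ = −N(−d₁) = -0.457170

price = 52.309852
Δ = -0.457170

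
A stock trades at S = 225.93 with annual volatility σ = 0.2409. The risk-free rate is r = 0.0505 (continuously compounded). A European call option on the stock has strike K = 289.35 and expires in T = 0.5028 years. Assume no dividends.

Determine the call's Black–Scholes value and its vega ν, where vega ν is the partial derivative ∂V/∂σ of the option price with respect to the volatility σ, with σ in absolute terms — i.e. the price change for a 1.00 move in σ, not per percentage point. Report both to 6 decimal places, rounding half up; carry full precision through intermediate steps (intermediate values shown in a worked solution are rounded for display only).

price = 1.959464
ν = 30.575480

σ√T = 0.2409·√0.5028 = 0.170818
d₁ = (ln(S/K) + (r+σ²/2)T) / (σ√T) = (ln(225.93/289.35) + (0.0505+0.2409²/2)·0.5028) / 0.170818 = (-0.247412 + 0.039981) / 0.170818 = -1.214337
d₂ = d₁ − σ√T = -1.214337 − 0.170818 = -1.385155
e^{−rT} = e^{−0.0505·0.5028} = 0.974928
N(d₁) = 0.112310,  N(d₂) = 0.083003
Call price V = S·N(d₁) − K·e^{−rT}·N(d₂) = 25.374102 − 23.414638 = 1.959464
φ(d₁) = (1/√(2π))·e^{−d₁²/2} = 0.190854
ν = S·φ(d₁)·√T = 30.575480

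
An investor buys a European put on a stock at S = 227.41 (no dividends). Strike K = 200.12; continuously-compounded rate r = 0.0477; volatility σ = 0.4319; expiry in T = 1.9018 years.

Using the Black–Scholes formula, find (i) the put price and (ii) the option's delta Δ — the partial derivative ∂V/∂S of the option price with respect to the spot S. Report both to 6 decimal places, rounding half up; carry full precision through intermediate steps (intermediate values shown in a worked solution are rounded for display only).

σ√T = 0.4319·√1.9018 = 0.595615
d₁ = (ln(S/K) + (r+σ²/2)T) / (σ√T) = (ln(227.41/200.12) + (0.0477+0.4319²/2)·1.9018) / 0.595615 = (0.127837 + 0.268094) / 0.595615 = 0.664745
d₂ = d₁ − σ√T = 0.664745 − 0.595615 = 0.069130
e^{−rT} = e^{−0.0477·1.9018} = 0.913277
N(−d₁) = 0.253107,  N(−d₂) = 0.472443
Put price V = K·e^{−rT}·N(−d₂) − S·N(−d₁) = 86.346101 − 57.559049 = 28.787053
Δ = −N(−d₁) = -0.253107

price = 28.787053
Δ = -0.253107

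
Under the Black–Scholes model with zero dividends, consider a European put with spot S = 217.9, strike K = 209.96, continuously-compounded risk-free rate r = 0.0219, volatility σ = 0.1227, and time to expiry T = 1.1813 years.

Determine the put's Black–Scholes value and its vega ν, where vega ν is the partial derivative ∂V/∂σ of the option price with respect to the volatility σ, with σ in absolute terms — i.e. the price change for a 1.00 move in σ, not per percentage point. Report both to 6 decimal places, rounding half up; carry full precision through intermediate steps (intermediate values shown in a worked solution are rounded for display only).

σ√T = 0.1227·√1.1813 = 0.133360
d₁ = (ln(S/K) + (r+σ²/2)T) / (σ√T) = (ln(217.9/209.96) + (0.0219+0.1227²/2)·1.1813) / 0.133360 = (0.037119 + 0.034763) / 0.133360 = 0.539009
d₂ = d₁ − σ√T = 0.539009 − 0.133360 = 0.405649
e^{−rT} = e^{−0.0219·1.1813} = 0.974461
N(−d₁) = 0.294940,  N(−d₂) = 0.342500
Put price V = K·e^{−rT}·N(−d₂) − S·N(−d₁) = 70.074814 − 64.267499 = 5.807315
φ(d₁) = (1/√(2π))·e^{−d₁²/2} = 0.345002
ν = S·φ(d₁)·√T = 81.707038

price = 5.807315
ν = 81.707038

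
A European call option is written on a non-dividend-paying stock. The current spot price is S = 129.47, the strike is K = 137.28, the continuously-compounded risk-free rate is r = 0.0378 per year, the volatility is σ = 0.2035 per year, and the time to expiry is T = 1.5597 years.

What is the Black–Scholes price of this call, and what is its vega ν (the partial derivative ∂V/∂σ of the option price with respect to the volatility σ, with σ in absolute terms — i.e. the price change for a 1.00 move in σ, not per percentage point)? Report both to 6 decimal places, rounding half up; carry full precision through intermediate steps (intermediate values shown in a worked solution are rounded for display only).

price = 13.114027
ν = 63.974900

σ√T = 0.2035·√1.5597 = 0.254147
d₁ = (ln(S/K) + (r+σ²/2)T) / (σ√T) = (ln(129.47/137.28) + (0.0378+0.2035²/2)·1.5597) / 0.254147 = (-0.058573 + 0.091252) / 0.254147 = 0.128581
d₂ = d₁ − σ√T = 0.128581 − 0.254147 = -0.125566
e^{−rT} = e^{−0.0378·1.5597} = 0.942748
N(d₁) = 0.551156,  N(d₂) = 0.450038
Call price V = S·N(d₁) − K·e^{−rT}·N(d₂) = 71.358107 − 58.244081 = 13.114027
φ(d₁) = (1/√(2π))·e^{−d₁²/2} = 0.395658
ν = S·φ(d₁)·√T = 63.974900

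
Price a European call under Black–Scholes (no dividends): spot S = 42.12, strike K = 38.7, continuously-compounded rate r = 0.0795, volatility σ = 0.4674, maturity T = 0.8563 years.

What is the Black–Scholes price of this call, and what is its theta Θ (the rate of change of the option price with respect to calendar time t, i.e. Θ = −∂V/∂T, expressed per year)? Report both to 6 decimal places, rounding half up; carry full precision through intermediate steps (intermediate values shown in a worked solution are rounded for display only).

σ√T = 0.4674·√0.8563 = 0.432516
d₁ = (ln(S/K) + (r+σ²/2)T) / (σ√T) = (ln(42.12/38.7) + (0.0795+0.4674²/2)·0.8563) / 0.432516 = (0.084683 + 0.161611) / 0.432516 = 0.569445
d₂ = d₁ − σ√T = 0.569445 − 0.432516 = 0.136929
e^{−rT} = e^{−0.0795·0.8563} = 0.934190
N(d₁) = 0.715473,  N(d₂) = 0.554457
Call price V = S·N(d₁) − K·e^{−rT}·N(d₂) = 30.135718 − 20.045350 = 10.090368
φ(d₁) = (1/√(2π))·e^{−d₁²/2} = 0.339232
Θ = −S·φ(d₁)·σ/(2√T) − r·K·e^{−rT}·N(d₂) = −3.608530 − 1.593605 = -5.202136

price = 10.090368
Θ = -5.202136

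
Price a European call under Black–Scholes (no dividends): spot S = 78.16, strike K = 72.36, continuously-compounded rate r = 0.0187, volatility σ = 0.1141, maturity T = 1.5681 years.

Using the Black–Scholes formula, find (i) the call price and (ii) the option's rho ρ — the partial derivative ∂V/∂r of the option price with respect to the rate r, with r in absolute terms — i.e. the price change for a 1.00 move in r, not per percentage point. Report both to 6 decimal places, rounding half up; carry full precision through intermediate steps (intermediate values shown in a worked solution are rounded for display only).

price = 9.290222
ρ = 82.604571

σ√T = 0.1141·√1.5681 = 0.142880
d₁ = (ln(S/K) + (r+σ²/2)T) / (σ√T) = (ln(78.16/72.36) + (0.0187+0.1141²/2)·1.5681) / 0.142880 = (0.077104 + 0.039531) / 0.142880 = 0.816314
d₂ = d₁ − σ√T = 0.816314 − 0.142880 = 0.673434
e^{−rT} = e^{−0.0187·1.5681} = 0.971102
N(d₁) = 0.792840,  N(d₂) = 0.749664
Call price V = S·N(d₁) − K·e^{−rT}·N(d₂) = 61.968349 − 52.678127 = 9.290222
ρ = K·T·e^{−rT}·N(d₂) = 82.604571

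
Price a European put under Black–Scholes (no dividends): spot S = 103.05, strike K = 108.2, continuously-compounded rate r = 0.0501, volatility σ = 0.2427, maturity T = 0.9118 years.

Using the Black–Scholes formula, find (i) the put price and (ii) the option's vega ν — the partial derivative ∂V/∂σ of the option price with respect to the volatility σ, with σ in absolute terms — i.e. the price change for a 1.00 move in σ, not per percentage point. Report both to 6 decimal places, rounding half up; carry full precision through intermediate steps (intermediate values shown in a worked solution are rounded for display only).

price = 9.680969
ν = 39.050249

σ√T = 0.2427·√0.9118 = 0.231750
d₁ = (ln(S/K) + (r+σ²/2)T) / (σ√T) = (ln(103.05/108.2) + (0.0501+0.2427²/2)·0.9118) / 0.231750 = (-0.048767 + 0.072535) / 0.231750 = 0.102559
d₂ = d₁ − σ√T = 0.102559 − 0.231750 = -0.129191
e^{−rT} = e^{−0.0501·0.9118} = 0.955346
N(−d₁) = 0.459156,  N(−d₂) = 0.551397
Put price V = K·e^{−rT}·N(−d₂) − S·N(−d₁) = 56.997029 − 47.316060 = 9.680969
φ(d₁) = (1/√(2π))·e^{−d₁²/2} = 0.396850
ν = S·φ(d₁)·√T = 39.050249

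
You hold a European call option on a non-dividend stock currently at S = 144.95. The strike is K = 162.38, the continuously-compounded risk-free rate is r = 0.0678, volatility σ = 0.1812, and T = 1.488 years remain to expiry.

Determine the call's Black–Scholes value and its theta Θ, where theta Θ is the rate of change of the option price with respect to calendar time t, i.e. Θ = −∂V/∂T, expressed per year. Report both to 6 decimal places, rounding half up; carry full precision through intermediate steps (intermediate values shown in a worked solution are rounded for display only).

σ√T = 0.1812·√1.488 = 0.221034
d₁ = (ln(S/K) + (r+σ²/2)T) / (σ√T) = (ln(144.95/162.38) + (0.0678+0.1812²/2)·1.488) / 0.221034 = (-0.113550 + 0.125314) / 0.221034 = 0.053223
d₂ = d₁ − σ√T = 0.053223 − 0.221034 = -0.167811
e^{−rT} = e^{−0.0678·1.488} = 0.904036
N(d₁) = 0.521223,  N(d₂) = 0.433366
Call price V = S·N(d₁) − K·e^{−rT}·N(d₂) = 75.551246 − 63.616938 = 11.934309
φ(d₁) = (1/√(2π))·e^{−d₁²/2} = 0.398378
Θ = −S·φ(d₁)·σ/(2√T) − r·K·e^{−rT}·N(d₂) = −4.288841 − 4.313228 = -8.602069

price = 11.934309
Θ = -8.602069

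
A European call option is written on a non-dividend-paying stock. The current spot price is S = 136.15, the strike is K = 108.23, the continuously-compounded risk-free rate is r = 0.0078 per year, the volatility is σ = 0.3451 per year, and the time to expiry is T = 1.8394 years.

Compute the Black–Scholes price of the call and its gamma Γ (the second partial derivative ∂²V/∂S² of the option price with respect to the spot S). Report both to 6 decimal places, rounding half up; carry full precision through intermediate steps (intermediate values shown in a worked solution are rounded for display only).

price = 40.107016
Γ = 0.004708

σ√T = 0.3451·√1.8394 = 0.468040
d₁ = (ln(S/K) + (r+σ²/2)T) / (σ√T) = (ln(136.15/108.23) + (0.0078+0.3451²/2)·1.8394) / 0.468040 = (0.229499 + 0.123878) / 0.468040 = 0.755014
d₂ = d₁ − σ√T = 0.755014 − 0.468040 = 0.286974
e^{−rT} = e^{−0.0078·1.8394} = 0.985755
N(d₁) = 0.774880,  N(d₂) = 0.612934
Call price V = S·N(d₁) − K·e^{−rT}·N(d₂) = 105.499863 − 65.392846 = 40.107016
φ(d₁) = (1/√(2π))·e^{−d₁²/2} = 0.300003
Γ = φ(d₁) / (S·σ·√T) = 0.004708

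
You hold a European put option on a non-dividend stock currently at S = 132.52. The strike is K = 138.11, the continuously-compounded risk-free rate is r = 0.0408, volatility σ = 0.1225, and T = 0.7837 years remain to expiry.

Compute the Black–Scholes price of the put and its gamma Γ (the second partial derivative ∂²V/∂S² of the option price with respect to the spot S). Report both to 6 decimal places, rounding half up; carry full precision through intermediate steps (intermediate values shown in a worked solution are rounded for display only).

σ√T = 0.1225·√0.7837 = 0.108445
d₁ = (ln(S/K) + (r+σ²/2)T) / (σ√T) = (ln(132.52/138.11) + (0.0408+0.1225²/2)·0.7837) / 0.108445 = (-0.041317 + 0.037855) / 0.108445 = -0.031921
d₂ = d₁ − σ√T = -0.031921 − 0.108445 = -0.140367
e^{−rT} = e^{−0.0408·0.7837} = 0.968531
N(−d₁) = 0.512733,  N(−d₂) = 0.555815
Put price V = K·e^{−rT}·N(−d₂) − S·N(−d₁) = 74.347911 − 67.947331 = 6.400580
φ(d₁) = (1/√(2π))·e^{−d₁²/2} = 0.398739
Γ = φ(d₁) / (S·σ·√T) = 0.027746

price = 6.400580
Γ = 0.027746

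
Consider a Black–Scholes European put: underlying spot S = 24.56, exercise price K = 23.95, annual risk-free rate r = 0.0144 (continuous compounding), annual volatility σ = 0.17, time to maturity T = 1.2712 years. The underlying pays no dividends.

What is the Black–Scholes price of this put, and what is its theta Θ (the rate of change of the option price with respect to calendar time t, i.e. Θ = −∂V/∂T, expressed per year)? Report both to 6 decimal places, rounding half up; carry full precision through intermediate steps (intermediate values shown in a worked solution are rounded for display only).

σ√T = 0.17·√1.2712 = 0.191671
d₁ = (ln(S/K) + (r+σ²/2)T) / (σ√T) = (ln(24.56/23.95) + (0.0144+0.17²/2)·1.2712) / 0.191671 = (0.025151 + 0.036674) / 0.191671 = 0.322558
d₂ = d₁ − σ√T = 0.322558 − 0.191671 = 0.130887
e^{−rT} = e^{−0.0144·1.2712} = 0.981861
N(−d₁) = 0.373515,  N(−d₂) = 0.447932
Put price V = K·e^{−rT}·N(−d₂) − S·N(−d₁) = 10.533387 − 9.173530 = 1.359857
φ(d₁) = (1/√(2π))·e^{−d₁²/2} = 0.378719
Θ = −S·φ(d₁)·σ/(2√T) + r·K·e^{−rT}·N(−d₂) = −0.701225 + 0.151681 = -0.549545

price = 1.359857
Θ = -0.549545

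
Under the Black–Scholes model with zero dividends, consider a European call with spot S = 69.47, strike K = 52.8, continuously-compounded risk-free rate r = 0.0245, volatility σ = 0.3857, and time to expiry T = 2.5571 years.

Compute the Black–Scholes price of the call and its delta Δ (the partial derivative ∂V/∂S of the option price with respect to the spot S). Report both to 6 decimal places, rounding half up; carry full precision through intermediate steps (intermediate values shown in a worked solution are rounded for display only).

price = 26.368760
Δ = 0.803678

σ√T = 0.3857·√2.5571 = 0.616770
d₁ = (ln(S/K) + (r+σ²/2)T) / (σ√T) = (ln(69.47/52.8) + (0.0245+0.3857²/2)·2.5571) / 0.616770 = (0.274384 + 0.252852) / 0.616770 = 0.854833
d₂ = d₁ − σ√T = 0.854833 − 0.616770 = 0.238063
e^{−rT} = e^{−0.0245·2.5571} = 0.939273
N(d₁) = 0.803678,  N(d₂) = 0.594084
Call price V = S·N(d₁) − K·e^{−rT}·N(d₂) = 55.831523 − 29.462763 = 26.368760
Δ = N(d₁) = 0.803678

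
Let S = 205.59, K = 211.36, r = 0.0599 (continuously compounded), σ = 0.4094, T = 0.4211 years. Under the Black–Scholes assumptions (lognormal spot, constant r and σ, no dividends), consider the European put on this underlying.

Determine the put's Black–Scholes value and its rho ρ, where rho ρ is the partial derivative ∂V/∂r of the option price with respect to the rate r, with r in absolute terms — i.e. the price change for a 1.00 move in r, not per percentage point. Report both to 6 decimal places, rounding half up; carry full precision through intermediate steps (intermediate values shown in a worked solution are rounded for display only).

price = 22.006155
ρ = -48.295942

σ√T = 0.4094·√0.4211 = 0.265669
d₁ = (ln(S/K) + (r+σ²/2)T) / (σ√T) = (ln(205.59/211.36) + (0.0599+0.4094²/2)·0.4211) / 0.265669 = (-0.027679 + 0.060514) / 0.265669 = 0.123593
d₂ = d₁ − σ√T = 0.123593 − 0.265669 = -0.142075
e^{−rT} = e^{−0.0599·0.4211} = 0.975092
N(−d₁) = 0.450819,  N(−d₂) = 0.556490
Put price V = K·e^{−rT}·N(−d₂) − S·N(−d₁) = 114.689959 − 92.683804 = 22.006155
ρ = −K·T·e^{−rT}·N(−d₂) = -48.295942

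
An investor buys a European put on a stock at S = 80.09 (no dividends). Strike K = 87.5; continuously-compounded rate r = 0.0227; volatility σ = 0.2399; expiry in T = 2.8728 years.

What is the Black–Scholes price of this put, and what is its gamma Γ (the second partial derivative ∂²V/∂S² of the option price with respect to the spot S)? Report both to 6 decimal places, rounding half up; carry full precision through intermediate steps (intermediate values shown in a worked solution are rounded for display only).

σ√T = 0.2399·√2.8728 = 0.406615
d₁ = (ln(S/K) + (r+σ²/2)T) / (σ√T) = (ln(80.09/87.5) + (0.0227+0.2399²/2)·2.8728) / 0.406615 = (-0.088488 + 0.147880) / 0.406615 = 0.146066
d₂ = d₁ − σ√T = 0.146066 − 0.406615 = -0.260549
e^{−rT} = e^{−0.0227·2.8728} = 0.936868
N(−d₁) = 0.441935,  N(−d₂) = 0.602780
Put price V = K·e^{−rT}·N(−d₂) − S·N(−d₁) = 49.413459 − 35.394552 = 14.018907
φ(d₁) = (1/√(2π))·e^{−d₁²/2} = 0.394709
Γ = φ(d₁) / (S·σ·√T) = 0.012120

price = 14.018907
Γ = 0.012120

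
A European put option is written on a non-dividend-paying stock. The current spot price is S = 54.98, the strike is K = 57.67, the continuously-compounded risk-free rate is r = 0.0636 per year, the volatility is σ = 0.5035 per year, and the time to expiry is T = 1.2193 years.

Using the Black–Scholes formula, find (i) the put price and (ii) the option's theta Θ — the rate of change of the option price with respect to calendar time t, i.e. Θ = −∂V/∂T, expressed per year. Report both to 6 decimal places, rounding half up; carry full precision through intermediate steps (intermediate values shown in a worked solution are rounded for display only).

price = 11.072776
Θ = -2.734827

σ√T = 0.5035·√1.2193 = 0.555974
d₁ = (ln(S/K) + (r+σ²/2)T) / (σ√T) = (ln(54.98/57.67) + (0.0636+0.5035²/2)·1.2193) / 0.555974 = (-0.047768 + 0.232101) / 0.555974 = 0.331551
d₂ = d₁ − σ√T = 0.331551 − 0.555974 = -0.224424
e^{−rT} = e^{−0.0636·1.2193} = 0.925383
N(−d₁) = 0.370114,  N(−d₂) = 0.588786
Put price V = K·e^{−rT}·N(−d₂) − S·N(−d₁) = 31.421662 − 20.348886 = 11.072776
φ(d₁) = (1/√(2π))·e^{−d₁²/2} = 0.377607
Θ = −S·φ(d₁)·σ/(2√T) + r·K·e^{−rT}·N(−d₂) = −4.733244 + 1.998418 = -2.734827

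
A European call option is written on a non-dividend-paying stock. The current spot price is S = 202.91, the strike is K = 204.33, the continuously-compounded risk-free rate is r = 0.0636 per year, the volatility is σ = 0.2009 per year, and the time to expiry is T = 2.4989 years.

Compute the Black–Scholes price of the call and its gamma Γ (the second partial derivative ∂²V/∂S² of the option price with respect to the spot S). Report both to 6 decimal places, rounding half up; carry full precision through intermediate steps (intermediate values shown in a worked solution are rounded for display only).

σ√T = 0.2009·√2.4989 = 0.317581
d₁ = (ln(S/K) + (r+σ²/2)T) / (σ√T) = (ln(202.91/204.33) + (0.0636+0.2009²/2)·2.4989) / 0.317581 = (-0.006974 + 0.209359) / 0.317581 = 0.637271
d₂ = d₁ − σ√T = 0.637271 − 0.317581 = 0.319690
e^{−rT} = e^{−0.0636·2.4989} = 0.853056
N(d₁) = 0.738026,  N(d₂) = 0.625398
Call price V = S·N(d₁) − K·e^{−rT}·N(d₂) = 149.752812 − 109.010015 = 40.742797
φ(d₁) = (1/√(2π))·e^{−d₁²/2} = 0.325629
Γ = φ(d₁) / (S·σ·√T) = 0.005053

price = 40.742797
Γ = 0.005053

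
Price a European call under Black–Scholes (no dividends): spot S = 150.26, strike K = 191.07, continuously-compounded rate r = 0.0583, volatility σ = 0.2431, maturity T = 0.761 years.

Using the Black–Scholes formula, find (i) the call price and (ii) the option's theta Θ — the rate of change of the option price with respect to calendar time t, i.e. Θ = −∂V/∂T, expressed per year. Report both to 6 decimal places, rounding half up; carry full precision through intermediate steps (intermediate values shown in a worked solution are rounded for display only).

price = 3.366672
Θ = -7.593570

σ√T = 0.2431·√0.761 = 0.212069
d₁ = (ln(S/K) + (r+σ²/2)T) / (σ√T) = (ln(150.26/191.07) + (0.0583+0.2431²/2)·0.761) / 0.212069 = (-0.240273 + 0.066853) / 0.212069 = -0.817752
d₂ = d₁ − σ√T = -0.817752 − 0.212069 = -1.029821
e^{−rT} = e^{−0.0583·0.761} = 0.956603
N(d₁) = 0.206750,  N(d₂) = 0.151547
Call price V = S·N(d₁) − K·e^{−rT}·N(d₂) = 31.066187 − 27.699515 = 3.366672
φ(d₁) = (1/√(2π))·e^{−d₁²/2} = 0.285562
Θ = −S·φ(d₁)·σ/(2√T) − r·K·e^{−rT}·N(d₂) = −5.978688 − 1.614882 = -7.593570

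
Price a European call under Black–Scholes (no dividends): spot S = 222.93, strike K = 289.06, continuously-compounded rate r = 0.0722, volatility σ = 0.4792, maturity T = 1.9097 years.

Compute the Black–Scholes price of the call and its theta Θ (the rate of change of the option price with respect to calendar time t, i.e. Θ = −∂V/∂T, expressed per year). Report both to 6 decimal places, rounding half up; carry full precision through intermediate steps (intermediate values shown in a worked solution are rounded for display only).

σ√T = 0.4792·√1.9097 = 0.662216
d₁ = (ln(S/K) + (r+σ²/2)T) / (σ√T) = (ln(222.93/289.06) + (0.0722+0.4792²/2)·1.9097) / 0.662216 = (-0.259776 + 0.357145) / 0.662216 = 0.147035
d₂ = d₁ − σ√T = 0.147035 − 0.662216 = -0.515181
e^{−rT} = e^{−0.0722·1.9097} = 0.871203
N(d₁) = 0.558448,  N(d₂) = 0.303213
Call price V = S·N(d₁) − K·e^{−rT}·N(d₂) = 124.494734 − 76.358178 = 48.136556
φ(d₁) = (1/√(2π))·e^{−d₁²/2} = 0.394653
Θ = −S·φ(d₁)·σ/(2√T) − r·K·e^{−rT}·N(d₂) = −15.254159 − 5.513060 = -20.767220

price = 48.136556
Θ = -20.767220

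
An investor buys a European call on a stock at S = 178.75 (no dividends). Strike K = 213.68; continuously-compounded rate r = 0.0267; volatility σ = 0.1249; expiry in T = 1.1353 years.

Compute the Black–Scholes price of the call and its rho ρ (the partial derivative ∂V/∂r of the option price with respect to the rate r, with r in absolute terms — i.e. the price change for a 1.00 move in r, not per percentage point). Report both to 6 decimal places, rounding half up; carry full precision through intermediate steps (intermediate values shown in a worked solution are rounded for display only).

σ√T = 0.1249·√1.1353 = 0.133082
d₁ = (ln(S/K) + (r+σ²/2)T) / (σ√T) = (ln(178.75/213.68) + (0.0267+0.1249²/2)·1.1353) / 0.133082 = (-0.178491 + 0.039168) / 0.133082 = -1.046904
d₂ = d₁ − σ√T = -1.046904 − 0.133082 = -1.179985
e^{−rT} = e^{−0.0267·1.1353} = 0.970142
N(d₁) = 0.147572,  N(d₂) = 0.119003
Call price V = S·N(d₁) − K·e^{−rT}·N(d₂) = 26.378496 − 24.669334 = 1.709162
ρ = K·T·e^{−rT}·N(d₂) = 28.007095

price = 1.709162
ρ = 28.007095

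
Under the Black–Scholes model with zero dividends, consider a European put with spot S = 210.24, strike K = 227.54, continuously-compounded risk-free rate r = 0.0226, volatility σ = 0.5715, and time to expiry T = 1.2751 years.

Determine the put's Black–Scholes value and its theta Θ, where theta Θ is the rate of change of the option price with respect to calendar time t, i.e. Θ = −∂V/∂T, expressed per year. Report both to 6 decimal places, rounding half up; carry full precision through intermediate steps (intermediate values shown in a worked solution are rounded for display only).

price = 60.151297
Θ = -17.322408

σ√T = 0.5715·√1.2751 = 0.645340
d₁ = (ln(S/K) + (r+σ²/2)T) / (σ√T) = (ln(210.24/227.54) + (0.0226+0.5715²/2)·1.2751) / 0.645340 = (-0.079076 + 0.237049) / 0.645340 = 0.244790
d₂ = d₁ − σ√T = 0.244790 − 0.645340 = -0.400550
e^{−rT} = e^{−0.0226·1.2751} = 0.971594
N(−d₁) = 0.403310,  N(−d₂) = 0.655624
Put price V = K·e^{−rT}·N(−d₂) − S·N(−d₁) = 144.943103 − 84.791807 = 60.151297
φ(d₁) = (1/√(2π))·e^{−d₁²/2} = 0.387167
Θ = −S·φ(d₁)·σ/(2√T) + r·K·e^{−rT}·N(−d₂) = −20.598122 + 3.275714 = -17.322408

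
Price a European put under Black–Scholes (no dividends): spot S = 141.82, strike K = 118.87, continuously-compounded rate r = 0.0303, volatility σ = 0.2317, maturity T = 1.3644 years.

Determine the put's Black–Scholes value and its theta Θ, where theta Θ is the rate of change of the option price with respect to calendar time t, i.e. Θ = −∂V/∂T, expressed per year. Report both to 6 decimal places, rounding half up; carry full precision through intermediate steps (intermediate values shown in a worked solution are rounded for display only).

price = 4.079148
Θ = -2.737087

σ√T = 0.2317·√1.3644 = 0.270643
d₁ = (ln(S/K) + (r+σ²/2)T) / (σ√T) = (ln(141.82/118.87) + (0.0303+0.2317²/2)·1.3644) / 0.270643 = (0.176528 + 0.077965) / 0.270643 = 0.940328
d₂ = d₁ − σ√T = 0.940328 − 0.270643 = 0.669685
e^{−rT} = e^{−0.0303·1.3644} = 0.959502
N(−d₁) = 0.173525,  N(−d₂) = 0.251529
Put price V = K·e^{−rT}·N(−d₂) − S·N(−d₁) = 28.688404 − 24.609256 = 4.079148
φ(d₁) = (1/√(2π))·e^{−d₁²/2} = 0.256392
Θ = −S·φ(d₁)·σ/(2√T) + r·K·e^{−rT}·N(−d₂) = −3.606346 + 0.869259 = -2.737087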